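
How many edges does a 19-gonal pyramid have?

38

A pyramid on an n-gon base has one n-gon and n triangles: V = 19 + 1 = 20, E = 2·19 = 38, F = 19 + 1 = 20.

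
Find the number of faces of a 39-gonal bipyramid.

A bipyramid over an n-gon has 2n triangular faces and n + 2 vertices: V = 39 + 2 = 41, E = 3·39 = 117, F = 2·39 = 78.

78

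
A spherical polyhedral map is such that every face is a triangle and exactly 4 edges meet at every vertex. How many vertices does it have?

6

Each face has 3 edges and each edge borders two faces, so 2E = 3F.
Each vertex has degree 4, so 4V = 2E and hence V = 3F/4.
Euler: V − E + F = 2 ⇒ (3F/4) − (3F/2) + F = 2.
Multiply by 8: (6 − 12 + 8)F = 16, i.e. 2F = 16.
So F = 8, E = 3·8/2 = 12, V = 3·8/4 = 6.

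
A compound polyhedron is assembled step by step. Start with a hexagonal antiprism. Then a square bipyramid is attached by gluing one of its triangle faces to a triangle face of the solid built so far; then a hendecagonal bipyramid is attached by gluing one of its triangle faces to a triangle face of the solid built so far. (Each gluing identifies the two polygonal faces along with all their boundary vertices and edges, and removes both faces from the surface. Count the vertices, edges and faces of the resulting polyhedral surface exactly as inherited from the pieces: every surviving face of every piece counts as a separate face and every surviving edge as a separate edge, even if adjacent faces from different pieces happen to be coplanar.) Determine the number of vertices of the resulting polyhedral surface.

A hexagonal antiprism: V=12, E=24, F=14.
Attach a square bipyramid (V=6, E=12, F=8) along a 3-gon: merge 3 vertices and 3 edges, delete both glued faces → V=15, E=33, F=20.
Attach a hendecagonal bipyramid (V=13, E=33, F=22) along a 3-gon: merge 3 vertices and 3 edges, delete both glued faces → V=25, E=63, F=40.
Check: V − E + F = 25 − 63 + 40 = 2.

25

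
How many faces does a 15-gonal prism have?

17

A prism on an n-gon has two n-gon bases and n rectangular sides: V = 2·15 = 30, E = 3·15 = 45, F = 15 + 2 = 17.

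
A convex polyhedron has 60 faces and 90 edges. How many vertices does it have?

32

Here V − E + F = 2.
V = 2 + E − F = 2 + 90 − 60 = 32.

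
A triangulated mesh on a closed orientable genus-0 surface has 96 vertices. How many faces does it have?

χ = 2 − 2·0 = 2, and every face is a triangle so 3F = 2E.
V − E + F = 2 with E = 3F/2 gives 96 − (3/2 − 1)·F = 2, so F = 188 and E = 282.

188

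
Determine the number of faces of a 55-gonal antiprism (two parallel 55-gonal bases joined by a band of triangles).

112

An antiprism on an n-gon has two n-gon caps and 2n triangles: V = 2·55 = 110, E = 4·55 = 220, F = 2·55 + 2 = 112.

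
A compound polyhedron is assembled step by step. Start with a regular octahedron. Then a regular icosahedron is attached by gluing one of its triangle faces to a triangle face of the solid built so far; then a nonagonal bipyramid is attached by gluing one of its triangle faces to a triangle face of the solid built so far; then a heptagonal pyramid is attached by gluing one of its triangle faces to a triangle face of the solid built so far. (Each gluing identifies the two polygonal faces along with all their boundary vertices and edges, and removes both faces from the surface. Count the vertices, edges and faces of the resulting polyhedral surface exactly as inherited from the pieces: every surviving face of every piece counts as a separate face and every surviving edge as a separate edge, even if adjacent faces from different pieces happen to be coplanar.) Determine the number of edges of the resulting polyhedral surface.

74

A regular octahedron: V=6, E=12, F=8.
Attach a regular icosahedron (V=12, E=30, F=20) along a 3-gon: merge 3 vertices and 3 edges, delete both glued faces → V=15, E=39, F=26.
Attach a nonagonal bipyramid (V=11, E=27, F=18) along a 3-gon: merge 3 vertices and 3 edges, delete both glued faces → V=23, E=63, F=42.
Attach a heptagonal pyramid (V=8, E=14, F=8) along a 3-gon: merge 3 vertices and 3 edges, delete both glued faces → V=28, E=74, F=48.
Check: V − E + F = 28 − 74 + 48 = 2.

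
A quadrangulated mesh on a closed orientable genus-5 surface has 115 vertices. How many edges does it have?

χ = 2 − 2·5 = -8, and every face is a square so 4F = 2E.
V − E + F = -8 with E = 4F/2 gives 115 − (4/2 − 1)·F = -8, so F = 123 and E = 246.

246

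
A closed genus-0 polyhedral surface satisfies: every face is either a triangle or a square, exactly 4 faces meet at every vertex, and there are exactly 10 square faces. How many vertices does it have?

Let x be the number of triangles; then F = 10 + x.
Edge–face incidences: 2E = 4·10 + 3·x = 40 + 3x.
Every vertex has degree 4, so 4V = 2E.
Euler: V − E + F = 2 ⇒ (2E)/4 − E + (10 + x) = 2.
Multiply by 8: 2·(2E) − 4·(2E) + 8·(10 + x) = 16, i.e. 80 + 8x − 2·(40 + 3x) = 16.
Collecting terms: 2x = 16, so x = 8.
Then 2E = 40 + 3·8 = 64, so E = 32, V = 2E/4 = 16, F = 10 + 8 = 18.

16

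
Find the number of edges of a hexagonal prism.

18

A prism on an n-gon has two n-gon bases and n rectangular sides: V = 2·6 = 12, E = 3·6 = 18, F = 6 + 2 = 8.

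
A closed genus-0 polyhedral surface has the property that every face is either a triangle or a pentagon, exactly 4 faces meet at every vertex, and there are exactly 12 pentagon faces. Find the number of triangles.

Let x be the number of triangles; then F = 12 + x.
Edge–face incidences: 2E = 5·12 + 3·x = 60 + 3x.
Every vertex has degree 4, so 4V = 2E.
Euler: V − E + F = 2 ⇒ (2E)/4 − E + (12 + x) = 2.
Multiply by 8: 2·(2E) − 4·(2E) + 8·(12 + x) = 16, i.e. 96 + 8x − 2·(60 + 3x) = 16.
Collecting terms: 2x − 24 = 16, so 2x = 40, so x = 20.
Then 2E = 60 + 3·20 = 120, so E = 60, V = 2E/4 = 30, F = 12 + 20 = 32.

20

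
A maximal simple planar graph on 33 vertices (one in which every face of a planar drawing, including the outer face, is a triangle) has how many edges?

In a plane triangulation 3F = 2E and V − E + F = 2, so E = 3V − 6 = 3·33 − 6 = 93.

93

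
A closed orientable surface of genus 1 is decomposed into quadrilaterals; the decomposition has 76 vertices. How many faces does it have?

76

χ = 2 − 2·1 = 0, and every face is a square so 4F = 2E.
V − E + F = 0 with E = 4F/2 gives 76 − (4/2 − 1)·F = 0, so F = 76 and E = 152.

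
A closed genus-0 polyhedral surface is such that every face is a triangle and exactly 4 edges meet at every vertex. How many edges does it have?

12

Each face has 3 edges and each edge borders two faces, so 2E = 3F.
Each vertex has degree 4, so 4V = 2E and hence V = 3F/4.
Euler: V − E + F = 2 ⇒ (3F/4) − (3F/2) + F = 2.
Multiply by 8: (6 − 12 + 8)F = 16, i.e. 2F = 16.
So F = 8, E = 3·8/2 = 12, V = 3·8/4 = 6.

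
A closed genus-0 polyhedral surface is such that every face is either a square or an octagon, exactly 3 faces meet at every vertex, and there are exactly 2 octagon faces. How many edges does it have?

Let x be the number of squares; then F = 2 + x.
Edge–face incidences: 2E = 8·2 + 4·x = 16 + 4x.
Every vertex has degree 3, so 3V = 2E.
Euler: V − E + F = 2 ⇒ (2E)/3 − E + (2 + x) = 2.
Multiply by 6: 2·(2E) − 3·(2E) + 6·(2 + x) = 12, i.e. 12 + 6x − (16 + 4x) = 12.
Collecting terms: 2x − 4 = 12, so 2x = 16, so x = 8.
Then 2E = 16 + 4·8 = 48, so E = 24, V = 2E/3 = 16, F = 2 + 8 = 10.

24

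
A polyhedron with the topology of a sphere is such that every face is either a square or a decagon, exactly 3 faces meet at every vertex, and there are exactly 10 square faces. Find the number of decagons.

Let x be the number of decagons; then F = 10 + x.
Edge–face incidences: 2E = 4·10 + 10·x = 40 + 10x.
Every vertex has degree 3, so 3V = 2E.
Euler: V − E + F = 2 ⇒ (2E)/3 − E + (10 + x) = 2.
Multiply by 6: 2·(2E) − 3·(2E) + 6·(10 + x) = 12, i.e. 60 + 6x − (40 + 10x) = 12.
Collecting terms: −4x + 20 = 12, so −4x = −8, so x = 2.
Then 2E = 40 + 10·2 = 60, so E = 30, V = 2E/3 = 20, F = 10 + 2 = 12.

2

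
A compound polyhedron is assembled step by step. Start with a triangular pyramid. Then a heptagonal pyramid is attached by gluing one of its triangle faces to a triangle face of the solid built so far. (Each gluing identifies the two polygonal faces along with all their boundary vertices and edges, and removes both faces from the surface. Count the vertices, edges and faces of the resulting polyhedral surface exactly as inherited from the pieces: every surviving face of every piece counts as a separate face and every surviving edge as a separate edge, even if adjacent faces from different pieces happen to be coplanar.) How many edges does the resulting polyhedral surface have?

A triangular pyramid: V=4, E=6, F=4.
Attach a heptagonal pyramid (V=8, E=14, F=8) along a 3-gon: merge 3 vertices and 3 edges, delete both glued faces → V=9, E=17, F=10.
Check: V − E + F = 9 − 17 + 10 = 2.

17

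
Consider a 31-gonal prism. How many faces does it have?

33

A prism on an n-gon has two n-gon bases and n rectangular sides: V = 2·31 = 62, E = 3·31 = 93, F = 31 + 2 = 33.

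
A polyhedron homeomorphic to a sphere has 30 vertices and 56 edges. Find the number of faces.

Here V − E + F = 2.
F = 2 − V + E = 2 − 30 + 56 = 28.

28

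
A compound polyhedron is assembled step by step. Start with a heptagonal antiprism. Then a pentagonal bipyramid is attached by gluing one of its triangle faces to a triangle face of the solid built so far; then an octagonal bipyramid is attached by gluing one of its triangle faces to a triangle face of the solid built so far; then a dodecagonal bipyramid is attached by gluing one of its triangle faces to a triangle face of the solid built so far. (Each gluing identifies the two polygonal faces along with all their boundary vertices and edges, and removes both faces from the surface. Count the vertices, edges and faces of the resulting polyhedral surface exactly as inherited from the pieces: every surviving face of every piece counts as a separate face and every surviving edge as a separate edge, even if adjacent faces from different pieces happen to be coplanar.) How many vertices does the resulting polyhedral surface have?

36

A heptagonal antiprism: V=14, E=28, F=16.
Attach a pentagonal bipyramid (V=7, E=15, F=10) along a 3-gon: merge 3 vertices and 3 edges, delete both glued faces → V=18, E=40, F=24.
Attach an octagonal bipyramid (V=10, E=24, F=16) along a 3-gon: merge 3 vertices and 3 edges, delete both glued faces → V=25, E=61, F=38.
Attach a dodecagonal bipyramid (V=14, E=36, F=24) along a 3-gon: merge 3 vertices and 3 edges, delete both glued faces → V=36, E=94, F=60.
Check: V − E + F = 36 − 94 + 60 = 2.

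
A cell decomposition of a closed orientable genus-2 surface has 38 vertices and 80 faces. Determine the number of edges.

120

For a closed orientable surface of genus 2, χ = 2 − 2·2 = -2.
E = V + F − (-2) = 38 + 80 − (-2) = 120.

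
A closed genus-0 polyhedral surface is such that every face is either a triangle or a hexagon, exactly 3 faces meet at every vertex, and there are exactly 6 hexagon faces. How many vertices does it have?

16

Let x be the number of triangles; then F = 6 + x.
Edge–face incidences: 2E = 6·6 + 3·x = 36 + 3x.
Every vertex has degree 3, so 3V = 2E.
Euler: V − E + F = 2 ⇒ (2E)/3 − E + (6 + x) = 2.
Multiply by 6: 2·(2E) − 3·(2E) + 6·(6 + x) = 12, i.e. 36 + 6x − (36 + 3x) = 12.
Collecting terms: 3x = 12, so x = 4.
Then 2E = 36 + 3·4 = 48, so E = 24, V = 2E/3 = 16, F = 6 + 4 = 10.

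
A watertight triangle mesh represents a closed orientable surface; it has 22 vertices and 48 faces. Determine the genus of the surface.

2

Every face is a triangle, so 2E = 3·48 = 144, giving E = 72.
χ = V − E + F = 22 − 72 + 48 = -2.
For a closed orientable surface χ = 2 − 2g, so g = (2 − (-2))/2 = 2.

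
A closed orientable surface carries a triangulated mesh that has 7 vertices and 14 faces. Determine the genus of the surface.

1

Every face is a triangle, so 2E = 3·14 = 42, giving E = 21.
χ = V − E + F = 7 − 21 + 14 = 0.
For a closed orientable surface χ = 2 − 2g, so g = (2 − (0))/2 = 1.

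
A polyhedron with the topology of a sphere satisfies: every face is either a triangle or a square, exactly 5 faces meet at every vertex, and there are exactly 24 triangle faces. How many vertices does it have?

16

Let x be the number of squares; then F = 24 + x.
Edge–face incidences: 2E = 3·24 + 4·x = 72 + 4x.
Every vertex has degree 5, so 5V = 2E.
Euler: V − E + F = 2 ⇒ (2E)/5 − E + (24 + x) = 2.
Multiply by 10: 2·(2E) − 5·(2E) + 10·(24 + x) = 20, i.e. 240 + 10x − 3·(72 + 4x) = 20.
Collecting terms: −2x + 24 = 20, so −2x = −4, so x = 2.
Then 2E = 72 + 4·2 = 80, so E = 40, V = 2E/5 = 16, F = 24 + 2 = 26.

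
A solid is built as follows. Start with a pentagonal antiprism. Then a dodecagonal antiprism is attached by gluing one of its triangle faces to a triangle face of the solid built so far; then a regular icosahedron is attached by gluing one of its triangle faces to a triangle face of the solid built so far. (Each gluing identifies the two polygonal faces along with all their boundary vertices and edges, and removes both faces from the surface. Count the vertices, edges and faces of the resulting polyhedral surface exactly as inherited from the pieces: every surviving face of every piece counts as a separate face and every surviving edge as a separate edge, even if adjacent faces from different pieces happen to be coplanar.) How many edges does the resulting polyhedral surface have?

A pentagonal antiprism: V=10, E=20, F=12.
Attach a dodecagonal antiprism (V=24, E=48, F=26) along a 3-gon: merge 3 vertices and 3 edges, delete both glued faces → V=31, E=65, F=36.
Attach a regular icosahedron (V=12, E=30, F=20) along a 3-gon: merge 3 vertices and 3 edges, delete both glued faces → V=40, E=92, F=54.
Check: V − E + F = 40 − 92 + 54 = 2.

92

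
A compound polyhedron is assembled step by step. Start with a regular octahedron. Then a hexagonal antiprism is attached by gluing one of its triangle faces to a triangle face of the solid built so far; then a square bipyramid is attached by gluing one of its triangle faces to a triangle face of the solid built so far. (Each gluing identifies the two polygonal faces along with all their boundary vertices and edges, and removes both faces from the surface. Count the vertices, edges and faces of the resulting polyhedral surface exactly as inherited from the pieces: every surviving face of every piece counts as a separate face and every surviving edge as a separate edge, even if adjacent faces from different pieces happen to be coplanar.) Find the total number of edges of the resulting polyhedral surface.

A regular octahedron: V=6, E=12, F=8.
Attach a hexagonal antiprism (V=12, E=24, F=14) along a 3-gon: merge 3 vertices and 3 edges, delete both glued faces → V=15, E=33, F=20.
Attach a square bipyramid (V=6, E=12, F=8) along a 3-gon: merge 3 vertices and 3 edges, delete both glued faces → V=18, E=42, F=26.
Check: V − E + F = 18 − 42 + 26 = 2.

42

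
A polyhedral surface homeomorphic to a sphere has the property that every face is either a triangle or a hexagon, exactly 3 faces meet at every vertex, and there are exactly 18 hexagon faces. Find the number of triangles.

Let x be the number of triangles; then F = 18 + x.
Edge–face incidences: 2E = 6·18 + 3·x = 108 + 3x.
Every vertex has degree 3, so 3V = 2E.
Euler: V − E + F = 2 ⇒ (2E)/3 − E + (18 + x) = 2.
Multiply by 6: 2·(2E) − 3·(2E) + 6·(18 + x) = 12, i.e. 108 + 6x − (108 + 3x) = 12.
Collecting terms: 3x = 12, so x = 4.
Then 2E = 108 + 3·4 = 120, so E = 60, V = 2E/3 = 40, F = 18 + 4 = 22.

4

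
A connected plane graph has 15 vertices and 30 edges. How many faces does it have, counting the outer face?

Euler's formula for a connected plane graph: V − E + F = 2, so F = 2 − 15 + 30 = 17.

17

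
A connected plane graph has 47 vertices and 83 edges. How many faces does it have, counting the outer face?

38

Euler's formula for a connected plane graph: V − E + F = 2, so F = 2 − 47 + 83 = 38.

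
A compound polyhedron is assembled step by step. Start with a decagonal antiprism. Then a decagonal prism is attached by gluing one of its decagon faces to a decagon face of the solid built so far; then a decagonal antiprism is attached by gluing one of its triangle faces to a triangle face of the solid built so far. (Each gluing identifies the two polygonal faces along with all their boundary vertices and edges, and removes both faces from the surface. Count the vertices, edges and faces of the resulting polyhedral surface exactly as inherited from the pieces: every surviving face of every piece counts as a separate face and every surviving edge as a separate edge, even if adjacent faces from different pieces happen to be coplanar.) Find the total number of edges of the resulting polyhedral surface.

97

A decagonal antiprism: V=20, E=40, F=22.
Attach a decagonal prism (V=20, E=30, F=12) along a 10-gon: merge 10 vertices and 10 edges, delete both glued faces → V=30, E=60, F=32.
Attach a decagonal antiprism (V=20, E=40, F=22) along a 3-gon: merge 3 vertices and 3 edges, delete both glued faces → V=47, E=97, F=52.
Check: V − E + F = 47 − 97 + 52 = 2.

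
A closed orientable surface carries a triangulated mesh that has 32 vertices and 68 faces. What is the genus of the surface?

Every face is a triangle, so 2E = 3·68 = 204, giving E = 102.
χ = V − E + F = 32 − 102 + 68 = -2.
For a closed orientable surface χ = 2 − 2g, so g = (2 − (-2))/2 = 2.

2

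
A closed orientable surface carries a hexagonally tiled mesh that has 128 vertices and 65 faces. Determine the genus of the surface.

2

Every face is a hexagon, so 2E = 6·65 = 390, giving E = 195.
χ = V − E + F = 128 − 195 + 65 = -2.
For a closed orientable surface χ = 2 − 2g, so g = (2 − (-2))/2 = 2.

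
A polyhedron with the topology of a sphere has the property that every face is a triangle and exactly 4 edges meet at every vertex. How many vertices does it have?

Each face has 3 edges and each edge borders two faces, so 2E = 3F.
Each vertex has degree 4, so 4V = 2E and hence V = 3F/4.
Euler: V − E + F = 2 ⇒ (3F/4) − (3F/2) + F = 2.
Multiply by 8: (6 − 12 + 8)F = 16, i.e. 2F = 16.
So F = 8, E = 3·8/2 = 12, V = 3·8/4 = 6.

6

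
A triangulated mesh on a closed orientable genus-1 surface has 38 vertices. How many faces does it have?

χ = 2 − 2·1 = 0, and every face is a triangle so 3F = 2E.
V − E + F = 0 with E = 3F/2 gives 38 − (3/2 − 1)·F = 0, so F = 76 and E = 114.

76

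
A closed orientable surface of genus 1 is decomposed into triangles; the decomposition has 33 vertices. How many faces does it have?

66

χ = 2 − 2·1 = 0, and every face is a triangle so 3F = 2E.
V − E + F = 0 with E = 3F/2 gives 33 − (3/2 − 1)·F = 0, so F = 66 and E = 99.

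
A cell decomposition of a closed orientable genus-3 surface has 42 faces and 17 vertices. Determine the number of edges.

63

For a closed orientable surface of genus 3, χ = 2 − 2·3 = -4.
E = V + F − (-4) = 17 + 42 − (-4) = 63.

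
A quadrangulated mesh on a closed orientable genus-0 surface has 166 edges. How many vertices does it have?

85

χ = 2 − 2·0 = 2, and every face is a square so 4F = 2E.
F = 2E/4 = 83. Then V = 2 + E − F = 2 + 166 − 83 = 85.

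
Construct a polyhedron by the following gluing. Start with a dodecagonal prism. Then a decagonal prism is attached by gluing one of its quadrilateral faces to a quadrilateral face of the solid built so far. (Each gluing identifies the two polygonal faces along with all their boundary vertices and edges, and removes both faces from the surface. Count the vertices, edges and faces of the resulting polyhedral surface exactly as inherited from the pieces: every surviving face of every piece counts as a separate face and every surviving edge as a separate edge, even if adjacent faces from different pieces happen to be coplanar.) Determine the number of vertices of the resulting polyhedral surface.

40

A dodecagonal prism: V=24, E=36, F=14.
Attach a decagonal prism (V=20, E=30, F=12) along a 4-gon: merge 4 vertices and 4 edges, delete both glued faces → V=40, E=62, F=24.
Check: V − E + F = 40 − 62 + 24 = 2.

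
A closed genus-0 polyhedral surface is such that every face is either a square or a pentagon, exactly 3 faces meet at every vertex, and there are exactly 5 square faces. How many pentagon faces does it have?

2

Let x be the number of pentagons; then F = 5 + x.
Edge–face incidences: 2E = 4·5 + 5·x = 20 + 5x.
Every vertex has degree 3, so 3V = 2E.
Euler: V − E + F = 2 ⇒ (2E)/3 − E + (5 + x) = 2.
Multiply by 6: 2·(2E) − 3·(2E) + 6·(5 + x) = 12, i.e. 30 + 6x − (20 + 5x) = 12.
Collecting terms: x + 10 = 12, so x = 2.
Then 2E = 20 + 5·2 = 30, so E = 15, V = 2E/3 = 10, F = 5 + 2 = 7.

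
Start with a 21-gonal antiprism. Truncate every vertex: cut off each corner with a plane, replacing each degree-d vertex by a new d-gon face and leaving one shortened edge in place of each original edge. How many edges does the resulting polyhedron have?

252

The base solid has V = 42, E = 84, F = 44.
Truncation replaces each original edge-end by a new vertex, so V′ = 2E = 168.
Each original edge survives, and each old vertex of degree d contributes d new edges; summing degrees gives Σd = 2E, so E′ = E + 2E = 3E = 252.
Each original face survives and each original vertex becomes one new face: F′ = F + V = 86.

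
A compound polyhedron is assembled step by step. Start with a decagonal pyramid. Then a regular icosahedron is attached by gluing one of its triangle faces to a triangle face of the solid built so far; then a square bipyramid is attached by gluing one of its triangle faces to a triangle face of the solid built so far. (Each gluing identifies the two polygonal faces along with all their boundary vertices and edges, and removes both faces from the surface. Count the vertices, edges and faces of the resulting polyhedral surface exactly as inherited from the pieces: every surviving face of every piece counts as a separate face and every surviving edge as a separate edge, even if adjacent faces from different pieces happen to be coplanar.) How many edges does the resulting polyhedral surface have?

A decagonal pyramid: V=11, E=20, F=11.
Attach a regular icosahedron (V=12, E=30, F=20) along a 3-gon: merge 3 vertices and 3 edges, delete both glued faces → V=20, E=47, F=29.
Attach a square bipyramid (V=6, E=12, F=8) along a 3-gon: merge 3 vertices and 3 edges, delete both glued faces → V=23, E=56, F=35.
Check: V − E + F = 23 − 56 + 35 = 2.

56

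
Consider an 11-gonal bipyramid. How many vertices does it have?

A bipyramid over an n-gon has 2n triangular faces and n + 2 vertices: V = 11 + 2 = 13, E = 3·11 = 33, F = 2·11 = 22.

13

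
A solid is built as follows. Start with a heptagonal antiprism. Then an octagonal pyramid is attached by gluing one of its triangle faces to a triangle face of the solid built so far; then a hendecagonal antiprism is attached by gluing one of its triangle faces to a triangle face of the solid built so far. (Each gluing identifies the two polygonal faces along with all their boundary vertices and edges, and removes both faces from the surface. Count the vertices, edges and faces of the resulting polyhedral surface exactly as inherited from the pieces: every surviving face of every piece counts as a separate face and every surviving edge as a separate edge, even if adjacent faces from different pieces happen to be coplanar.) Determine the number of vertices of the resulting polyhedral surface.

A heptagonal antiprism: V=14, E=28, F=16.
Attach an octagonal pyramid (V=9, E=16, F=9) along a 3-gon: merge 3 vertices and 3 edges, delete both glued faces → V=20, E=41, F=23.
Attach a hendecagonal antiprism (V=22, E=44, F=24) along a 3-gon: merge 3 vertices and 3 edges, delete both glued faces → V=39, E=82, F=45.
Check: V − E + F = 39 − 82 + 45 = 2.

39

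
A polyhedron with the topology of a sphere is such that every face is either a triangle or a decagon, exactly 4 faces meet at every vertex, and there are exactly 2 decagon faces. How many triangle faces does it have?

20

Let x be the number of triangles; then F = 2 + x.
Edge–face incidences: 2E = 10·2 + 3·x = 20 + 3x.
Every vertex has degree 4, so 4V = 2E.
Euler: V − E + F = 2 ⇒ (2E)/4 − E + (2 + x) = 2.
Multiply by 8: 2·(2E) − 4·(2E) + 8·(2 + x) = 16, i.e. 16 + 8x − 2·(20 + 3x) = 16.
Collecting terms: 2x − 24 = 16, so 2x = 40, so x = 20.
Then 2E = 20 + 3·20 = 80, so E = 40, V = 2E/4 = 20, F = 2 + 20 = 22.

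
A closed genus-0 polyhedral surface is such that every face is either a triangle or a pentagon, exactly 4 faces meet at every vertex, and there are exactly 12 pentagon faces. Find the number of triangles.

20

Let x be the number of triangles; then F = 12 + x.
Edge–face incidences: 2E = 5·12 + 3·x = 60 + 3x.
Every vertex has degree 4, so 4V = 2E.
Euler: V − E + F = 2 ⇒ (2E)/4 − E + (12 + x) = 2.
Multiply by 8: 2·(2E) − 4·(2E) + 8·(12 + x) = 16, i.e. 96 + 8x − 2·(60 + 3x) = 16.
Collecting terms: 2x − 24 = 16, so 2x = 40, so x = 20.
Then 2E = 60 + 3·20 = 120, so E = 60, V = 2E/4 = 30, F = 12 + 20 = 32.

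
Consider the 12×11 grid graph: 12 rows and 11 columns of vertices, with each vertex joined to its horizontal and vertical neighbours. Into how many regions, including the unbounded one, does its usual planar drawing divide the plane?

The grid has V = 12·11 = 132 vertices and E = 12·10 + 11·11 = 241 edges.
F = 2 − V + E = 2 − 132 + 241 = 111.

111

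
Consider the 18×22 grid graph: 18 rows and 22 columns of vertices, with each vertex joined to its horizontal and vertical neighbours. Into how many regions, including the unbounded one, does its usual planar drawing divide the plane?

The grid has V = 18·22 = 396 vertices and E = 18·21 + 22·17 = 752 edges.
F = 2 − V + E = 2 − 396 + 752 = 358.

358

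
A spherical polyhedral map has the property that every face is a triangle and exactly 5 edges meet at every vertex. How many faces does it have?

Each face has 3 edges and each edge borders two faces, so 2E = 3F.
Each vertex has degree 5, so 5V = 2E and hence V = 3F/5.
Euler: V − E + F = 2 ⇒ (3F/5) − (3F/2) + F = 2.
Multiply by 10: (6 − 15 + 10)F = 20, i.e. 1F = 20.
So F = 20, E = 3·20/2 = 30, V = 3·20/5 = 12.

20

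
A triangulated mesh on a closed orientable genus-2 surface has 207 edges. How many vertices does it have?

67

χ = 2 − 2·2 = -2, and every face is a triangle so 3F = 2E.
F = 2E/3 = 138. Then V = -2 + E − F = -2 + 207 − 138 = 67.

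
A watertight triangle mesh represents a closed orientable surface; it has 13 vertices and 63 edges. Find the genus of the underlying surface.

Every face is a triangle and each edge borders two faces, so 3F = 2·63, giving F = 42.
χ = V − E + F = 13 − 63 + 42 = -8.
For a closed orientable surface χ = 2 − 2g, so g = (2 − (-8))/2 = 5.

5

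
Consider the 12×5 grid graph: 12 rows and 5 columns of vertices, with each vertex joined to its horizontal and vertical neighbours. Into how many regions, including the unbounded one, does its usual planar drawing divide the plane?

45

The grid has V = 12·5 = 60 vertices and E = 12·4 + 5·11 = 103 edges.
F = 2 − V + E = 2 − 60 + 103 = 45.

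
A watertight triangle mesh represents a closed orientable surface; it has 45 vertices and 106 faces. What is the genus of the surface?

Every face is a triangle, so 2E = 3·106 = 318, giving E = 159.
χ = V − E + F = 45 − 159 + 106 = -8.
For a closed orientable surface χ = 2 − 2g, so g = (2 − (-8))/2 = 5.

5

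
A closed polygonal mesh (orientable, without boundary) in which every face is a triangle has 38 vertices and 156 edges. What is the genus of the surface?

Every face is a triangle and each edge borders two faces, so 3F = 2·156, giving F = 104.
χ = V − E + F = 38 − 156 + 104 = -14.
For a closed orientable surface χ = 2 − 2g, so g = (2 − (-14))/2 = 8.

8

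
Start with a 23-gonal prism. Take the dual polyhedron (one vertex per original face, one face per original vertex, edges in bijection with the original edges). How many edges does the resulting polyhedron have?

The base solid has V = 46, E = 69, F = 25.
The dual swaps V and F and preserves E: V′ = F = 25, E′ = E = 69, F′ = V = 46.

69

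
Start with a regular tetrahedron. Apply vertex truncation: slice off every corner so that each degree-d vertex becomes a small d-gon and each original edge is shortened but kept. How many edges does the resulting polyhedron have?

The base solid has V = 4, E = 6, F = 4.
Truncation replaces each original edge-end by a new vertex, so V′ = 2E = 12.
Each original edge survives, and each old vertex of degree d contributes d new edges; summing degrees gives Σd = 2E, so E′ = E + 2E = 3E = 18.
Each original face survives and each original vertex becomes one new face: F′ = F + V = 8.

18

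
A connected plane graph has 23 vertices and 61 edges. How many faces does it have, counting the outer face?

40

Euler's formula for a connected plane graph: V − E + F = 2, so F = 2 − 23 + 61 = 40.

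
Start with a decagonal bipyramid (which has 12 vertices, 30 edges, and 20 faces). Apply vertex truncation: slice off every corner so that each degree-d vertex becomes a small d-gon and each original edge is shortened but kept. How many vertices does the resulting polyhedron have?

60

Truncation replaces each original edge-end by a new vertex, so V′ = 2E = 60.
Each original edge survives, and each old vertex of degree d contributes d new edges; summing degrees gives Σd = 2E, so E′ = E + 2E = 3E = 90.
Each original face survives and each original vertex becomes one new face: F′ = F + V = 32.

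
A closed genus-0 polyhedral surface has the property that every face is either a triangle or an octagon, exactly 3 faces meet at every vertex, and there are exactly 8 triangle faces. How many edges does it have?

Let x be the number of octagons; then F = 8 + x.
Edge–face incidences: 2E = 3·8 + 8·x = 24 + 8x.
Every vertex has degree 3, so 3V = 2E.
Euler: V − E + F = 2 ⇒ (2E)/3 − E + (8 + x) = 2.
Multiply by 6: 2·(2E) − 3·(2E) + 6·(8 + x) = 12, i.e. 48 + 6x − (24 + 8x) = 12.
Collecting terms: −2x + 24 = 12, so −2x = −12, so x = 6.
Then 2E = 24 + 8·6 = 72, so E = 36, V = 2E/3 = 24, F = 8 + 6 = 14.

36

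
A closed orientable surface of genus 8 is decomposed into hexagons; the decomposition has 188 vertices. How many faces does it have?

101

χ = 2 − 2·8 = -14, and every face is a hexagon so 6F = 2E.
V − E + F = -14 with E = 6F/2 gives 188 − (6/2 − 1)·F = -14, so F = 101 and E = 303.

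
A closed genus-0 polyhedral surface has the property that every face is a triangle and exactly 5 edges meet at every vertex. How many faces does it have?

Each face has 3 edges and each edge borders two faces, so 2E = 3F.
Each vertex has degree 5, so 5V = 2E and hence V = 3F/5.
Euler: V − E + F = 2 ⇒ (3F/5) − (3F/2) + F = 2.
Multiply by 10: (6 − 15 + 10)F = 20, i.e. 1F = 20.
So F = 20, E = 3·20/2 = 30, V = 3·20/5 = 12.

20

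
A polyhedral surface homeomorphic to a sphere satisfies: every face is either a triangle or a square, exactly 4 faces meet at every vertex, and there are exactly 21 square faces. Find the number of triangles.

8

Let x be the number of triangles; then F = 21 + x.
Edge–face incidences: 2E = 4·21 + 3·x = 84 + 3x.
Every vertex has degree 4, so 4V = 2E.
Euler: V − E + F = 2 ⇒ (2E)/4 − E + (21 + x) = 2.
Multiply by 8: 2·(2E) − 4·(2E) + 8·(21 + x) = 16, i.e. 168 + 8x − 2·(84 + 3x) = 16.
Collecting terms: 2x = 16, so x = 8.
Then 2E = 84 + 3·8 = 108, so E = 54, V = 2E/4 = 27, F = 21 + 8 = 29.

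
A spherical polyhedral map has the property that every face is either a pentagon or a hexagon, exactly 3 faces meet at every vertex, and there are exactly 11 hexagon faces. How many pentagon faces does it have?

Let x be the number of pentagons; then F = 11 + x.
Edge–face incidences: 2E = 6·11 + 5·x = 66 + 5x.
Every vertex has degree 3, so 3V = 2E.
Euler: V − E + F = 2 ⇒ (2E)/3 − E + (11 + x) = 2.
Multiply by 6: 2·(2E) − 3·(2E) + 6·(11 + x) = 12, i.e. 66 + 6x − (66 + 5x) = 12.
Collecting terms: x = 12.
Then 2E = 66 + 5·12 = 126, so E = 63, V = 2E/3 = 42, F = 11 + 12 = 23.

12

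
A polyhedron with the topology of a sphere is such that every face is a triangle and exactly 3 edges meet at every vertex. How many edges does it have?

Each face has 3 edges and each edge borders two faces, so 2E = 3F.
Each vertex has degree 3, so 3V = 2E and hence V = 3F/3.
Euler: V − E + F = 2 ⇒ (3F/3) − (3F/2) + F = 2.
Multiply by 6: (6 − 9 + 6)F = 12, i.e. 3F = 12.
So F = 4, E = 3·4/2 = 6, V = 3·4/3 = 4.

6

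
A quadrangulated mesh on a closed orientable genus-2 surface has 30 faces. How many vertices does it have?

28

χ = 2 − 2·2 = -2, and every face is a square so 4F = 2E.
E = 4·30/2 = 60. Then V = -2 + E − F = -2 + 60 − 30 = 28.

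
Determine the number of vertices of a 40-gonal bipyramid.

42

A bipyramid over an n-gon has 2n triangular faces and n + 2 vertices: V = 40 + 2 = 42, E = 3·40 = 120, F = 2·40 = 80.
Check: V − E + F = 42 − 120 + 80 = 2.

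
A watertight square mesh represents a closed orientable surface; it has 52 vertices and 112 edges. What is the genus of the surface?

Every face is a square and each edge borders two faces, so 4F = 2·112, giving F = 56.
χ = V − E + F = 52 − 112 + 56 = -4.
For a closed orientable surface χ = 2 − 2g, so g = (2 − (-4))/2 = 3.

3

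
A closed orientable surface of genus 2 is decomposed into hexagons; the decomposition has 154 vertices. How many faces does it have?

78

χ = 2 − 2·2 = -2, and every face is a hexagon so 6F = 2E.
V − E + F = -2 with E = 6F/2 gives 154 − (6/2 − 1)·F = -2, so F = 78 and E = 234.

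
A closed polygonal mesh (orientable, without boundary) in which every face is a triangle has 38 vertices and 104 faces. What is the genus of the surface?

8

Every face is a triangle, so 2E = 3·104 = 312, giving E = 156.
χ = V − E + F = 38 − 156 + 104 = -14.
For a closed orientable surface χ = 2 − 2g, so g = (2 − (-14))/2 = 8.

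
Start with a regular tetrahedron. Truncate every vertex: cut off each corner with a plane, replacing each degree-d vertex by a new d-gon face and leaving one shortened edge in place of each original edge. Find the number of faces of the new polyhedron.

8

The base solid has V = 4, E = 6, F = 4.
Truncation replaces each original edge-end by a new vertex, so V′ = 2E = 12.
Each original edge survives, and each old vertex of degree d contributes d new edges; summing degrees gives Σd = 2E, so E′ = E + 2E = 3E = 18.
Each original face survives and each original vertex becomes one new face: F′ = F + V = 8.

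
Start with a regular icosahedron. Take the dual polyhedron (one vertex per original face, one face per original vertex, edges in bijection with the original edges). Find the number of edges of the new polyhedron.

30

The base solid has V = 12, E = 30, F = 20.
The dual swaps V and F and preserves E: V′ = F = 20, E′ = E = 30, F′ = V = 12.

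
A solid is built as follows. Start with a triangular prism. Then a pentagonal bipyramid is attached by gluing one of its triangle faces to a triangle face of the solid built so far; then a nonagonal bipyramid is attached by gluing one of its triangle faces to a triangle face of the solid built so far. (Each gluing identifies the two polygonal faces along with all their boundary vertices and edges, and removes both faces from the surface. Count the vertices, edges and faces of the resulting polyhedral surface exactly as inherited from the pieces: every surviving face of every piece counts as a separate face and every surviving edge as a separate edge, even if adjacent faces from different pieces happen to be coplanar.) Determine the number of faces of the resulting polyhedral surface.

29

A triangular prism: V=6, E=9, F=5.
Attach a pentagonal bipyramid (V=7, E=15, F=10) along a 3-gon: merge 3 vertices and 3 edges, delete both glued faces → V=10, E=21, F=13.
Attach a nonagonal bipyramid (V=11, E=27, F=18) along a 3-gon: merge 3 vertices and 3 edges, delete both glued faces → V=18, E=45, F=29.
Check: V − E + F = 18 − 45 + 29 = 2.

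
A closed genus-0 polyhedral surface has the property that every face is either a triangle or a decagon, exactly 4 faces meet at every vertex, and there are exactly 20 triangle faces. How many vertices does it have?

20

Let x be the number of decagons; then F = 20 + x.
Edge–face incidences: 2E = 3·20 + 10·x = 60 + 10x.
Every vertex has degree 4, so 4V = 2E.
Euler: V − E + F = 2 ⇒ (2E)/4 − E + (20 + x) = 2.
Multiply by 8: 2·(2E) − 4·(2E) + 8·(20 + x) = 16, i.e. 160 + 8x − 2·(60 + 10x) = 16.
Collecting terms: −12x + 40 = 16, so −12x = −24, so x = 2.
Then 2E = 60 + 10·2 = 80, so E = 40, V = 2E/4 = 20, F = 20 + 2 = 22.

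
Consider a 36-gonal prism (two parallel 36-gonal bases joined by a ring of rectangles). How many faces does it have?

38

A prism on an n-gon has two n-gon bases and n rectangular sides: V = 2·36 = 72, E = 3·36 = 108, F = 36 + 2 = 38.
Check: V − E + F = 72 − 108 + 38 = 2.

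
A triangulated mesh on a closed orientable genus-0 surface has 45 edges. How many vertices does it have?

17

χ = 2 − 2·0 = 2, and every face is a triangle so 3F = 2E.
F = 2E/3 = 30. Then V = 2 + E − F = 2 + 45 − 30 = 17.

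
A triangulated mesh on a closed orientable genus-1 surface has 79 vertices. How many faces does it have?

χ = 2 − 2·1 = 0, and every face is a triangle so 3F = 2E.
V − E + F = 0 with E = 3F/2 gives 79 − (3/2 − 1)·F = 0, so F = 158 and E = 237.

158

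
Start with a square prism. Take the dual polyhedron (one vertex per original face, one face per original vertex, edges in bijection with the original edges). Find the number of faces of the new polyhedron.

8

The base solid has V = 8, E = 12, F = 6.
The dual swaps V and F and preserves E: V′ = F = 6, E′ = E = 12, F′ = V = 8.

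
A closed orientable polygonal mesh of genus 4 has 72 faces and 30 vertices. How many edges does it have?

For a closed orientable surface of genus 4, χ = 2 − 2·4 = -6.
E = V + F − (-6) = 30 + 72 − (-6) = 108.

108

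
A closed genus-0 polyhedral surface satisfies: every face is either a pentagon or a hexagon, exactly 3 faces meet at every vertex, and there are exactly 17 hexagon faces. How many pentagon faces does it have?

Let x be the number of pentagons; then F = 17 + x.
Edge–face incidences: 2E = 6·17 + 5·x = 102 + 5x.
Every vertex has degree 3, so 3V = 2E.
Euler: V − E + F = 2 ⇒ (2E)/3 − E + (17 + x) = 2.
Multiply by 6: 2·(2E) − 3·(2E) + 6·(17 + x) = 12, i.e. 102 + 6x − (102 + 5x) = 12.
Collecting terms: x = 12.
Then 2E = 102 + 5·12 = 162, so E = 81, V = 2E/3 = 54, F = 17 + 12 = 29.

12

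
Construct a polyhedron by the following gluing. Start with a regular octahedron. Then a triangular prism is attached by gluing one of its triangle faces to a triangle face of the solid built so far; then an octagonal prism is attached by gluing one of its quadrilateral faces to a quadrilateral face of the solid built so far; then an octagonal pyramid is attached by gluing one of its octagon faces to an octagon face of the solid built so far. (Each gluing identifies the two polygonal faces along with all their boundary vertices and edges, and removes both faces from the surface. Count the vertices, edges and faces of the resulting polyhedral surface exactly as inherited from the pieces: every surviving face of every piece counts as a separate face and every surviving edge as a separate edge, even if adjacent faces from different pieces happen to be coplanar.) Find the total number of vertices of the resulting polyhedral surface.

A regular octahedron: V=6, E=12, F=8.
Attach a triangular prism (V=6, E=9, F=5) along a 3-gon: merge 3 vertices and 3 edges, delete both glued faces → V=9, E=18, F=11.
Attach an octagonal prism (V=16, E=24, F=10) along a 4-gon: merge 4 vertices and 4 edges, delete both glued faces → V=21, E=38, F=19.
Attach an octagonal pyramid (V=9, E=16, F=9) along an 8-gon: merge 8 vertices and 8 edges, delete both glued faces → V=22, E=46, F=26.
Check: V − E + F = 22 − 46 + 26 = 2.

22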